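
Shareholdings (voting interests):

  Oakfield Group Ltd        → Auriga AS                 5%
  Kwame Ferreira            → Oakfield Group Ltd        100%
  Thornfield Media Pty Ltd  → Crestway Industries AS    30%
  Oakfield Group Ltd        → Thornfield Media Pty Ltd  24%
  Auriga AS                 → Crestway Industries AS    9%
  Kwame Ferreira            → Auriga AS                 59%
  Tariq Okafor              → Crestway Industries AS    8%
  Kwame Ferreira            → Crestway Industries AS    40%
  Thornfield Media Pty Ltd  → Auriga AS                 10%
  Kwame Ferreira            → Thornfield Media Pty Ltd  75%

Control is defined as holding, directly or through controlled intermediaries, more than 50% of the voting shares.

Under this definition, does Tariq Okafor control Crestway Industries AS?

No

Tariq's largest direct stake is 8% in Crestway, which does not meet the threshold, so Tariq controls no company.
In Crestway, Tariq's side holds only 8%, not > 50%.
So Tariq does not control Crestway.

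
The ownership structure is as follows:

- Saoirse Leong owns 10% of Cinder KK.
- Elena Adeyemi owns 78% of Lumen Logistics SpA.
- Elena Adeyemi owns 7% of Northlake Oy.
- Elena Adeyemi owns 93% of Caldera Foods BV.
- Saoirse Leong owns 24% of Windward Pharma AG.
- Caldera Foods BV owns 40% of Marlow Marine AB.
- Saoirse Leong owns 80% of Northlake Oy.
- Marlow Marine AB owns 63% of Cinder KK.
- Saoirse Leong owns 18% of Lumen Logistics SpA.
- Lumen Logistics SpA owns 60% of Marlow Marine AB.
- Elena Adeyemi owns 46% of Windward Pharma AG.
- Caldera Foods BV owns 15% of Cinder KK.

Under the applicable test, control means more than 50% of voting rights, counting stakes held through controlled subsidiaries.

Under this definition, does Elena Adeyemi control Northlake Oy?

Elena holds 78% of Lumen, so Elena controls Lumen.
Elena holds 93% of Caldera, so Elena controls Caldera.
Caldera and Lumen together hold 40% + 60% = 100% of Marlow, so Elena controls Marlow.
Caldera and Marlow together hold 15% + 63% = 78% of Cinder, so Elena controls Cinder.
In Northlake, Elena's side holds only 7%, not > 50%.
So Elena does not control Northlake.

No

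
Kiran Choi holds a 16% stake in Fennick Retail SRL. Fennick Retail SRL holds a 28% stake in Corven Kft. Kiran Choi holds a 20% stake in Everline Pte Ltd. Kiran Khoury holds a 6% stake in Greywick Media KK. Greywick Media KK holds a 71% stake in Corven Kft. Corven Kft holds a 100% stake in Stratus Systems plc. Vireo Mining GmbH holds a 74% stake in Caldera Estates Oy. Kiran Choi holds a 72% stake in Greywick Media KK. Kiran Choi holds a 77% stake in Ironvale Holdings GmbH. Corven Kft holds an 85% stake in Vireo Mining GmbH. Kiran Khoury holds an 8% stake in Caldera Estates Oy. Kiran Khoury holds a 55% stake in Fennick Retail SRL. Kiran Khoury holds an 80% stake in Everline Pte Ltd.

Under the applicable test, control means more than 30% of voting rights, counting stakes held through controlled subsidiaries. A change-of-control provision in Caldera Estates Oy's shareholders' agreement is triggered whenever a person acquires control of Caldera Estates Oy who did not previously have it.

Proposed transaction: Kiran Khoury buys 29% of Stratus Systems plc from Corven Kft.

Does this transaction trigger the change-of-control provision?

No

The purchase adds only to Kiran Khoury's holdings (Corven's stake shrinks), so Kiran Khoury is the only person who could newly come to control Caldera.
Kiran Khoury holds 80% of Everline, so Kiran Khoury controls Everline.
Kiran Khoury holds 55% of Fennick, so Kiran Khoury controls Fennick.
In Caldera, Kiran Khoury's side holds only 8%, not > 30%.
So before the transaction, Kiran Khoury does not control Caldera.
After the purchase, Kiran Khoury holds 29% of Stratus directly, and Corven's stake falls to 71%.
Kiran Khoury's side now holds 29% of Stratus, not > 30%, so Kiran Khoury still does not control Stratus.
After the transaction, Kiran Khoury's side holds 8% of Caldera, not > 30%, so Kiran Khoury still does not control Caldera.
No new person acquires control, so the clause is not triggered.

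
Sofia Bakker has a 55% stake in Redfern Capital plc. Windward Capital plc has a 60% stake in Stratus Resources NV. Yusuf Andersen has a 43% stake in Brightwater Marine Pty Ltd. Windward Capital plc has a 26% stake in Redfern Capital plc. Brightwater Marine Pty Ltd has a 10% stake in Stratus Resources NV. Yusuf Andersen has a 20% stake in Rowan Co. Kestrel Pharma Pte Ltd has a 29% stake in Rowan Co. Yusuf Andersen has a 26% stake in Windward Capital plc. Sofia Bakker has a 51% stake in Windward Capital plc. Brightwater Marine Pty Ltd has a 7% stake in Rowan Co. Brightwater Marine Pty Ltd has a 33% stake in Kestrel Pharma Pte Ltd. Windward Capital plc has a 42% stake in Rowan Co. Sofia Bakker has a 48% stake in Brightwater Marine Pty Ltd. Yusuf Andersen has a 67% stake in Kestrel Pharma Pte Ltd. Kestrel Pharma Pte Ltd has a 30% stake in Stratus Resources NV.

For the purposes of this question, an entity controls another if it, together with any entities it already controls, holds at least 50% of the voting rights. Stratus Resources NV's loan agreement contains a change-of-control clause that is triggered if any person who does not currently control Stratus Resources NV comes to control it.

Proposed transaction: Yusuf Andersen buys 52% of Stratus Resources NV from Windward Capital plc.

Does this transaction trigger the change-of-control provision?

Yes

The purchase adds only to Yusuf's holdings (Windward's stake shrinks), so Yusuf is the only person who could newly come to control Stratus.
Yusuf holds 67% of Kestrel, so Yusuf controls Kestrel.
In Stratus, Yusuf's side holds only 30%, not ≥ 50%.
So before the transaction, Yusuf does not control Stratus.
After the purchase, Yusuf holds 52% of Stratus directly, and Windward's stake falls to 8%.
Kestrel and Yusuf together hold 30% + 52% = 82% of Stratus, so Yusuf controls Stratus.
Yusuf did not control Stratus before and does after, so the clause is triggered.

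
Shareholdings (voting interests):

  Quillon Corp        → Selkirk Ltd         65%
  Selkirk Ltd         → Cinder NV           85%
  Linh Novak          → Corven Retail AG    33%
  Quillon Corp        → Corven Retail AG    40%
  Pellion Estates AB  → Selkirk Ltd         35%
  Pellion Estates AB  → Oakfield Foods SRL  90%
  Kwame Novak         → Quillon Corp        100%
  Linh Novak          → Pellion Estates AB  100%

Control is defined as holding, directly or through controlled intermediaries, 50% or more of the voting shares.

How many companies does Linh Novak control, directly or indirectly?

2

Linh holds 100% of Pellion, so Linh controls Pellion.
Pellion holds 90% of Oakfield, so Linh controls Oakfield.
No other company's threshold is met.
Linh controls 2 companies.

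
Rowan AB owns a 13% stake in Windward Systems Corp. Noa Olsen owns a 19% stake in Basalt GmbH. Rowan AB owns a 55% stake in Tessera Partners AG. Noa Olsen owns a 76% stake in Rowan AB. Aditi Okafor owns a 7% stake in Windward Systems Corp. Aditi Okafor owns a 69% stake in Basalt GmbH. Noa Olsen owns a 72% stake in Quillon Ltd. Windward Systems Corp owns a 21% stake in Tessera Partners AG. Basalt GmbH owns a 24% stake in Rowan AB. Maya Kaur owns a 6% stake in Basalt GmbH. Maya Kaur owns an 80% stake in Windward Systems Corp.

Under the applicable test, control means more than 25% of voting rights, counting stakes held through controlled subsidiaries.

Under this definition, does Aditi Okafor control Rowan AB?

Aditi holds 69% of Basalt, so Aditi controls Basalt.
In Rowan, Aditi's side holds only 24%, not > 25%.
So Aditi does not control Rowan.

No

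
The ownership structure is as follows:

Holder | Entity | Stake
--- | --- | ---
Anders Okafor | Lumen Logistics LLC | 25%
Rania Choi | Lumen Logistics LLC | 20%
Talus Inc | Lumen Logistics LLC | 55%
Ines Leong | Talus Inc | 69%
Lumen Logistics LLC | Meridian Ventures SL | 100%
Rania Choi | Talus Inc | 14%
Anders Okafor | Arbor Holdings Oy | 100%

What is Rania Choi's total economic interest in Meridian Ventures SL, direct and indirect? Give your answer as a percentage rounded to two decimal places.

27.70%

Rania reaches Meridian along 2 paths.
Via Lumen: 20% × 100% = 20%.
Via Talus → Lumen: 14% × 55% × 100% = 7.7%.
Total: 20% + 7.7% = 27.7%.
Rounded: 27.70%.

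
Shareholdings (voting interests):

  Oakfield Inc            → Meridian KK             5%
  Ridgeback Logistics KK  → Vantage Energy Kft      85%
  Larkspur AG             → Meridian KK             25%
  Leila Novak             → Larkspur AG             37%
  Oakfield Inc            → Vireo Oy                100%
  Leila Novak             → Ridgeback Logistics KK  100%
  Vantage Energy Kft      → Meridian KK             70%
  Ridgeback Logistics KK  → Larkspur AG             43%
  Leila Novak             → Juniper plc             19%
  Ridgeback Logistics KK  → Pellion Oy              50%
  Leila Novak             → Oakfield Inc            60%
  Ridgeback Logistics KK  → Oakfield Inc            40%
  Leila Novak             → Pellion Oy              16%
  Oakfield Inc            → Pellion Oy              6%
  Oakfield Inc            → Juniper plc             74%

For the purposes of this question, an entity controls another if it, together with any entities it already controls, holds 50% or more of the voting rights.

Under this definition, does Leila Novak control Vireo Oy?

Leila holds 100% of Ridgeback, so Leila controls Ridgeback.
Leila and Ridgeback together hold 60% + 40% = 100% of Oakfield, so Leila controls Oakfield.
Oakfield holds 100% of Vireo, so Leila controls Vireo.

Yes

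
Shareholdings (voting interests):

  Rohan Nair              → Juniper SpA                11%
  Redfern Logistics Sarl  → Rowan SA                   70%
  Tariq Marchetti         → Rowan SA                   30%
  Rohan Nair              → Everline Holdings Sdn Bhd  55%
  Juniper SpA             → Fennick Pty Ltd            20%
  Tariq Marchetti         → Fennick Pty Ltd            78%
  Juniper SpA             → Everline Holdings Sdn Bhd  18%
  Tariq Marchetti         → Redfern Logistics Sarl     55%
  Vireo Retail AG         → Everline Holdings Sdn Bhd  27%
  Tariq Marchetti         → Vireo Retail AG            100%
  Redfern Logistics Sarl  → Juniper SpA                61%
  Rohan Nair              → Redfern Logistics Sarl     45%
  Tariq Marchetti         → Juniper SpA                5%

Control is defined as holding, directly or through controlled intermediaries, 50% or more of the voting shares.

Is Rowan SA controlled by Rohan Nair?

No

Rohan holds 55% of Everline, so Rohan controls Everline.
Neither Rohan nor any entity Rohan controls holds any voting interest in Rowan.
So Rohan does not control Rowan.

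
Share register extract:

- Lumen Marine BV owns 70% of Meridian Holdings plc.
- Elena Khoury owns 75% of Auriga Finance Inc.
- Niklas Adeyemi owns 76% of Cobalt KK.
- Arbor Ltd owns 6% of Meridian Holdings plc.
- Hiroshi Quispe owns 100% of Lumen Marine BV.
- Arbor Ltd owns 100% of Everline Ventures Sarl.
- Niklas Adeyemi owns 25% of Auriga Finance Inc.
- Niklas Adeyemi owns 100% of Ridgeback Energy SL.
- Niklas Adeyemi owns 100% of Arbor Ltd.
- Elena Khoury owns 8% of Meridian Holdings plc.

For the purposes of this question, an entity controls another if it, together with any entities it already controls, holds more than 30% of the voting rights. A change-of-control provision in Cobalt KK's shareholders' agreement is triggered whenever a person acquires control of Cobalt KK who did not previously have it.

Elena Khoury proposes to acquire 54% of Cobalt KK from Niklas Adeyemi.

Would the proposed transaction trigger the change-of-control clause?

Yes

The purchase adds only to Elena's holdings (Niklas's stake shrinks), so Elena is the only person who could newly come to control Cobalt.
Elena holds 75% of Auriga, so Elena controls Auriga.
Neither Elena nor any entity Elena controls holds any voting interest in Cobalt.
So before the transaction, Elena does not control Cobalt.
After the purchase, Elena holds 54% of Cobalt directly, and Niklas's stake falls to 22%.
Elena holds 54% of Cobalt, so Elena controls Cobalt.
Elena did not control Cobalt before and does after, so the clause is triggered.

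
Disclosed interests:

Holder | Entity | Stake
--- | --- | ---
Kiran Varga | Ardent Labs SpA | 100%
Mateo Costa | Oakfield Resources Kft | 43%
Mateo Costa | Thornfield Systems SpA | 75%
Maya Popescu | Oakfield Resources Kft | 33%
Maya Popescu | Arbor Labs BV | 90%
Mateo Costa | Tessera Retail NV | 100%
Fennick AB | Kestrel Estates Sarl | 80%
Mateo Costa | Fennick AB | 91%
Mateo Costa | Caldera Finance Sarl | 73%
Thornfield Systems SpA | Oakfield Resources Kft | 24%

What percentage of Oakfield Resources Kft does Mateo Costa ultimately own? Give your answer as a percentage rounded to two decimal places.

61.00%

Mateo reaches Oakfield along 2 paths.
Direct stake: 43% = 43%.
Via Thornfield: 75% × 24% = 18%.
Total: 43% + 18% = 61%.
Rounded: 61.00%.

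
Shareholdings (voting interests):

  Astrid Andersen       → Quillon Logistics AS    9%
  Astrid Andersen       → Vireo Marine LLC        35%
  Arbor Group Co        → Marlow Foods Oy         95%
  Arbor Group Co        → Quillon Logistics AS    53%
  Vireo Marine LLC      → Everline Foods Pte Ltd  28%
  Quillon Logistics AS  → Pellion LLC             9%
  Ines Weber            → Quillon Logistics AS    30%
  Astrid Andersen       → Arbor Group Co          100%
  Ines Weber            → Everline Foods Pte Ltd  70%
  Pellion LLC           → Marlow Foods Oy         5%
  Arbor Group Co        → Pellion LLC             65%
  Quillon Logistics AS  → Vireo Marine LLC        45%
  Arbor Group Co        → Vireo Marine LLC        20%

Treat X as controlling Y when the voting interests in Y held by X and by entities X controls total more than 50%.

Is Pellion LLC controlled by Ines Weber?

No

Ines holds 70% of Everline, so Ines controls Everline.
Neither Ines nor any entity Ines controls holds any voting interest in Pellion.
So Ines does not control Pellion.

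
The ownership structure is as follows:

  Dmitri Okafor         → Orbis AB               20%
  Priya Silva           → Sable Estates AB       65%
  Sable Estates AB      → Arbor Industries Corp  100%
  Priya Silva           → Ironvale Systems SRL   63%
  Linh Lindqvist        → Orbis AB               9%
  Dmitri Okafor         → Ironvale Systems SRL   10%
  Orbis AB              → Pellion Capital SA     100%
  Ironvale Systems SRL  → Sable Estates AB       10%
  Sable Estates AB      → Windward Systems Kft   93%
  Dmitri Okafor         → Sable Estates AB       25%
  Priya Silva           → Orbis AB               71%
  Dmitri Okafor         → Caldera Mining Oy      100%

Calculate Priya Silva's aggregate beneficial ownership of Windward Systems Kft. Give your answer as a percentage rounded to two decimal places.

Priya reaches Windward along 2 paths.
Via Ironvale → Sable: 63% × 10% × 93% = 5.859%.
Via Sable: 65% × 93% = 60.45%.
Total: 5.859% + 60.45% = 66.309%.
Rounded: 66.31%.

66.31%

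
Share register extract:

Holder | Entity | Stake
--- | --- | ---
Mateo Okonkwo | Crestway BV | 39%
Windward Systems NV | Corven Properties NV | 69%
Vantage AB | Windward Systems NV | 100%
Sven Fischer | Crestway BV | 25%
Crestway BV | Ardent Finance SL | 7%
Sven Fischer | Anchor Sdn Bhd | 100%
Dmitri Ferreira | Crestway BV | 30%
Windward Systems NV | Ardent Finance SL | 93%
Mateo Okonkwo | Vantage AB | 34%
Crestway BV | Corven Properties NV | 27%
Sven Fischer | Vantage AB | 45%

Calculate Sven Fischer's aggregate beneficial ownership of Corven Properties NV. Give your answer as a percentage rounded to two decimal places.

Sven reaches Corven along 2 paths.
Via Crestway: 25% × 27% = 6.75%.
Via Vantage → Windward: 45% × 100% × 69% = 31.05%.
Total: 6.75% + 31.05% = 37.8%.
Rounded: 37.80%.

37.80%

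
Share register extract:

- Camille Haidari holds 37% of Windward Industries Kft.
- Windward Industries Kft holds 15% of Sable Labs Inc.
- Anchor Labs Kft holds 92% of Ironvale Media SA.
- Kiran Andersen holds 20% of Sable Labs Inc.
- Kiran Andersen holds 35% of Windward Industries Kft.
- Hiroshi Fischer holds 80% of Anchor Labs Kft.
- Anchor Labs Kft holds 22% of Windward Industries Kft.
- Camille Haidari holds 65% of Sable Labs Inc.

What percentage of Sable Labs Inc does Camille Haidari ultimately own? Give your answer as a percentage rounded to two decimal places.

70.55%

Camille reaches Sable along 2 paths.
Via Windward: 37% × 15% = 5.55%.
Direct stake: 65% = 65%.
Total: 5.55% + 65% = 70.55%.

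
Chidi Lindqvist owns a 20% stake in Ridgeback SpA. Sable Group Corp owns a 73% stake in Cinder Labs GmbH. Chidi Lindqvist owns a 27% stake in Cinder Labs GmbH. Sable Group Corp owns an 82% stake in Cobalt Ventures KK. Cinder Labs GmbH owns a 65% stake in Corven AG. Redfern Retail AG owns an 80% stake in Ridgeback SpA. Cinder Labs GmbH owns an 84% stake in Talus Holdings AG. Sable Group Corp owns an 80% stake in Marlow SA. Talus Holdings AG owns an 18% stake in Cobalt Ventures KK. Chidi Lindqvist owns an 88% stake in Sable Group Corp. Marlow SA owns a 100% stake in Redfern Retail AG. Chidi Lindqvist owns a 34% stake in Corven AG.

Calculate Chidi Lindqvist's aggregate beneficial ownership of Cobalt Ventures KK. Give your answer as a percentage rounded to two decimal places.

Chidi reaches Cobalt along 3 paths.
Via Sable: 88% × 82% = 72.16%.
Via Sable → Cinder → Talus: 88% × 73% × 84% × 18% = 9.713088%.
Via Cinder → Talus: 27% × 84% × 18% = 4.0824%.
Total: 72.16% + 9.713088% + 4.0824% = 85.955488%.
Rounded: 85.96%.

85.96%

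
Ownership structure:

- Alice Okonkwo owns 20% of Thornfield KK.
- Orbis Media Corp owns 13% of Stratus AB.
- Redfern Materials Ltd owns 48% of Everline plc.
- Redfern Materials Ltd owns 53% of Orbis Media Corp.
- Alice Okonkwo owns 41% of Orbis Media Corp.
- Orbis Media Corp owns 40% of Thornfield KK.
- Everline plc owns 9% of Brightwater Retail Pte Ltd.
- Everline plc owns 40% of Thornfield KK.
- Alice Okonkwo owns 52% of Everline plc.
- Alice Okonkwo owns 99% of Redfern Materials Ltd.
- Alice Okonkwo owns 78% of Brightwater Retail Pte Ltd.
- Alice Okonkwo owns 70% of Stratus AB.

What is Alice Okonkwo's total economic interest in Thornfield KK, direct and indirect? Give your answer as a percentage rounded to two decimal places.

97.20%

Alice reaches Thornfield along 5 paths.
Via Orbis: 41% × 40% = 16.4%.
Via Redfern → Orbis: 99% × 53% × 40% = 20.988%.
Via Everline: 52% × 40% = 20.8%.
Via Redfern → Everline: 99% × 48% × 40% = 19.008%.
Direct stake: 20% = 20%.
Total: 16.4% + 20.988% + 20.8% + 19.008% + 20% = 97.196%.
Rounded: 97.20%.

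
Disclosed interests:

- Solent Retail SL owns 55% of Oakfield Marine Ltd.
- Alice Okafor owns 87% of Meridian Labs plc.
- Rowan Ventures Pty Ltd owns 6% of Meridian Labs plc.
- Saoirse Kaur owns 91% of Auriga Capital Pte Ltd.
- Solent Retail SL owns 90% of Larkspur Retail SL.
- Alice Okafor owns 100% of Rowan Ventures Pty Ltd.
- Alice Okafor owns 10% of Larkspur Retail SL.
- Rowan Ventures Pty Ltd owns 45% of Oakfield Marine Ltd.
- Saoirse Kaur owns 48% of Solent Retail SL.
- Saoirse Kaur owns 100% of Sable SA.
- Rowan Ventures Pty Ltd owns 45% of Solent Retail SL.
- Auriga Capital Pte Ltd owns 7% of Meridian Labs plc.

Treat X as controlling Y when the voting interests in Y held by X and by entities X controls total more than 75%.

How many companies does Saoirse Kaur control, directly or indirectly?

Saoirse holds 100% of Sable, so Saoirse controls Sable.
Saoirse holds 91% of Auriga, so Saoirse controls Auriga.
No other company's threshold is met.
Saoirse controls 2 companies.

2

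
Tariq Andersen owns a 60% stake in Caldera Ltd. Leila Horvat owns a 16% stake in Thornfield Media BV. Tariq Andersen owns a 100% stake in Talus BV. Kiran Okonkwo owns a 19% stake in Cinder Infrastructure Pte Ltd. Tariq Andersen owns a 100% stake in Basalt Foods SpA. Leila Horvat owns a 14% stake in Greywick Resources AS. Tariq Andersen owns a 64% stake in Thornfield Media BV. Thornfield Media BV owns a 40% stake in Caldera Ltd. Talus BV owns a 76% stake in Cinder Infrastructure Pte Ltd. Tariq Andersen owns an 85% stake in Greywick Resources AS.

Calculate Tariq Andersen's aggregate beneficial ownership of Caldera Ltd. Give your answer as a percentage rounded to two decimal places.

Tariq reaches Caldera along 2 paths.
Direct stake: 60% = 60%.
Via Thornfield: 64% × 40% = 25.6%.
Total: 60% + 25.6% = 85.6%.
Rounded: 85.60%.

85.60%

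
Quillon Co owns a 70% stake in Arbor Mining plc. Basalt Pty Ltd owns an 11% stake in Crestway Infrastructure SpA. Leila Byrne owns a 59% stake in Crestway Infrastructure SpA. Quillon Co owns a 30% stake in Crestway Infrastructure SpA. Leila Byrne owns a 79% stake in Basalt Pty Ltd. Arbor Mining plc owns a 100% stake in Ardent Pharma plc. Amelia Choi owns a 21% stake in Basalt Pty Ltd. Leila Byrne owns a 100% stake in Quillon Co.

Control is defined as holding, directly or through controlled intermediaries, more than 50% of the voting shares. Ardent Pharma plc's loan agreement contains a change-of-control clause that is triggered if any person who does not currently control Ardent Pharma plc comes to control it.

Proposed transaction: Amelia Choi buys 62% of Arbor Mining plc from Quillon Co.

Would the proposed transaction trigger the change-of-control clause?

The purchase adds only to Amelia's holdings (Quillon's stake shrinks), so Amelia is the only person who could newly come to control Ardent.
Amelia's largest direct stake is 21% in Basalt, which does not meet the threshold, so Amelia controls no company.
Neither Amelia nor any entity Amelia controls holds any voting interest in Ardent.
So before the transaction, Amelia does not control Ardent.
After the purchase, Amelia holds 62% of Arbor directly, and Quillon's stake falls to 8%.
Amelia holds 62% of Arbor, so Amelia controls Arbor.
Arbor holds 100% of Ardent, so Amelia controls Ardent.
Amelia did not control Ardent before and does after, so the clause is triggered.

Yes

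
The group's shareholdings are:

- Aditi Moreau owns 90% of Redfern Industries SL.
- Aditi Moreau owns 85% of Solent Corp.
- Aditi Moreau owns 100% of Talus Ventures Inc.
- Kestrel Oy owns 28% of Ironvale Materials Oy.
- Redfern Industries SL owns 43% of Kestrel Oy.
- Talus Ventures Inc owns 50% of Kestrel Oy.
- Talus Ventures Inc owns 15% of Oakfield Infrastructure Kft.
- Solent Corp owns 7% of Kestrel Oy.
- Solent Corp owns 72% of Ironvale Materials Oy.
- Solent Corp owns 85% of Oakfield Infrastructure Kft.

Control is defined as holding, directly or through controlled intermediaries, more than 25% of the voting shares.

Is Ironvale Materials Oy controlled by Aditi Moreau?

Yes

Aditi holds 85% of Solent, so Aditi controls Solent.
Aditi holds 100% of Talus, so Aditi controls Talus.
Aditi holds 90% of Redfern, so Aditi controls Redfern.
Solent and Redfern and Talus together hold 7% + 43% + 50% = 100% of Kestrel, so Aditi controls Kestrel.
Solent and Kestrel together hold 72% + 28% = 100% of Ironvale, so Aditi controls Ironvale.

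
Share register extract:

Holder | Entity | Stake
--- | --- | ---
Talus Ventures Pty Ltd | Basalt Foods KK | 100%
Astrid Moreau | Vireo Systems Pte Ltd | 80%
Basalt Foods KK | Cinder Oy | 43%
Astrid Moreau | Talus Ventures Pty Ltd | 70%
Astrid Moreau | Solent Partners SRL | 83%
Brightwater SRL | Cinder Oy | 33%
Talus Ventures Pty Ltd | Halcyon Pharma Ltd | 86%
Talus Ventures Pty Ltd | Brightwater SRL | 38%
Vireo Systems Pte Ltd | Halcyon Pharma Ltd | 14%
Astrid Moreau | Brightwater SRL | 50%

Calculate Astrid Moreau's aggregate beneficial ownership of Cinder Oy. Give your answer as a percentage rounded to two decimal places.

Astrid reaches Cinder along 3 paths.
Via Brightwater: 50% × 33% = 16.5%.
Via Talus → Brightwater: 70% × 38% × 33% = 8.778%.
Via Talus → Basalt: 70% × 100% × 43% = 30.1%.
Total: 16.5% + 8.778% + 30.1% = 55.378%.
Rounded: 55.38%.

55.38%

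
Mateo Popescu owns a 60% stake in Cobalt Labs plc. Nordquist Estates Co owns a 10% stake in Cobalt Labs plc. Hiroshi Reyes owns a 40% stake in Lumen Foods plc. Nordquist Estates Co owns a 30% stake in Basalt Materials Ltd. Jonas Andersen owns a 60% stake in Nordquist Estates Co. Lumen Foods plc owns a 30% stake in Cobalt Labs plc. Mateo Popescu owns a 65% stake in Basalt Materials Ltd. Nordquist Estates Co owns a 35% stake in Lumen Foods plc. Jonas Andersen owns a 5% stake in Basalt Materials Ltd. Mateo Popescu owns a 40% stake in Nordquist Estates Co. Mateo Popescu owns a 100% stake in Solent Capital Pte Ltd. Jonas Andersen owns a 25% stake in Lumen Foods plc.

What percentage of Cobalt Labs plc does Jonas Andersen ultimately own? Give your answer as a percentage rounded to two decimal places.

Jonas reaches Cobalt along 3 paths.
Via Nordquist: 60% × 10% = 6%.
Via Nordquist → Lumen: 60% × 35% × 30% = 6.3%.
Via Lumen: 25% × 30% = 7.5%.
Total: 6% + 6.3% + 7.5% = 19.8%.
Rounded: 19.80%.

19.80%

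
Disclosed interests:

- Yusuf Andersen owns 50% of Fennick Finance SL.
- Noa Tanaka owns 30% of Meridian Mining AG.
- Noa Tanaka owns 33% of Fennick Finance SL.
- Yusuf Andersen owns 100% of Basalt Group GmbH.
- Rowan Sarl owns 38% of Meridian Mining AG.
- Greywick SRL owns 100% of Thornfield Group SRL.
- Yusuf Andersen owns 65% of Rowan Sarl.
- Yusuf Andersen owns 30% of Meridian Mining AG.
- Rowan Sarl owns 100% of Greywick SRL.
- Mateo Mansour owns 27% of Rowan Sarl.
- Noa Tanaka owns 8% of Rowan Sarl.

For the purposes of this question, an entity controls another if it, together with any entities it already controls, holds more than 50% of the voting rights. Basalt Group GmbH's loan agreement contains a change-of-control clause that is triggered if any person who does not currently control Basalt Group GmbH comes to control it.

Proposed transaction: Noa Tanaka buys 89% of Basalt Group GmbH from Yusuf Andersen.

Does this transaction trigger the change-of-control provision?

Yes

The purchase adds only to Noa's holdings (Yusuf's stake shrinks), so Noa is the only person who could newly come to control Basalt.
Noa's largest direct stake is 33% in Fennick, which does not meet the threshold, so Noa controls no company.
Neither Noa nor any entity Noa controls holds any voting interest in Basalt.
So before the transaction, Noa does not control Basalt.
After the purchase, Noa holds 89% of Basalt directly, and Yusuf's stake falls to 11%.
Noa holds 89% of Basalt, so Noa controls Basalt.
Noa did not control Basalt before and does after, so the clause is triggered.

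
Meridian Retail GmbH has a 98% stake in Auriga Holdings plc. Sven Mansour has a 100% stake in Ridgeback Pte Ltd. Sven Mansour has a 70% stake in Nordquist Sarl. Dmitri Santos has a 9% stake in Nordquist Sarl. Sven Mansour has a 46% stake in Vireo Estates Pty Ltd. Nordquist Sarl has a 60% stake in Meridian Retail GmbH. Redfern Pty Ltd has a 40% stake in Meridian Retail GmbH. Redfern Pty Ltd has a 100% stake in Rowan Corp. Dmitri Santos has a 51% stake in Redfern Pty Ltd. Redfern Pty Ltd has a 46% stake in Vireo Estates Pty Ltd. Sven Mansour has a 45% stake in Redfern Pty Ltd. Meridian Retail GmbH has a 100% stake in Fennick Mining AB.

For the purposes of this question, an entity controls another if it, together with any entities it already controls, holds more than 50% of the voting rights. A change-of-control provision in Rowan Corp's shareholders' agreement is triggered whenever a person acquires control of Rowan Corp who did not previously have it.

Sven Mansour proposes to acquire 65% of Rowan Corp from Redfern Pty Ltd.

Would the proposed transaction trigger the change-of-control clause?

The purchase adds only to Sven's holdings (Redfern's stake shrinks), so Sven is the only person who could newly come to control Rowan.
Sven holds 70% of Nordquist, so Sven controls Nordquist.
Nordquist holds 60% of Meridian, so Sven controls Meridian.
Sven holds 100% of Ridgeback, so Sven controls Ridgeback.
Meridian holds 100% of Fennick, so Sven controls Fennick.
Meridian holds 98% of Auriga, so Sven controls Auriga.
Neither Sven nor any entity Sven controls holds any voting interest in Rowan.
So before the transaction, Sven does not control Rowan.
After the purchase, Sven holds 65% of Rowan directly, and Redfern's stake falls to 35%.
Sven holds 65% of Rowan, so Sven controls Rowan.
Sven did not control Rowan before and does after, so the clause is triggered.

Yes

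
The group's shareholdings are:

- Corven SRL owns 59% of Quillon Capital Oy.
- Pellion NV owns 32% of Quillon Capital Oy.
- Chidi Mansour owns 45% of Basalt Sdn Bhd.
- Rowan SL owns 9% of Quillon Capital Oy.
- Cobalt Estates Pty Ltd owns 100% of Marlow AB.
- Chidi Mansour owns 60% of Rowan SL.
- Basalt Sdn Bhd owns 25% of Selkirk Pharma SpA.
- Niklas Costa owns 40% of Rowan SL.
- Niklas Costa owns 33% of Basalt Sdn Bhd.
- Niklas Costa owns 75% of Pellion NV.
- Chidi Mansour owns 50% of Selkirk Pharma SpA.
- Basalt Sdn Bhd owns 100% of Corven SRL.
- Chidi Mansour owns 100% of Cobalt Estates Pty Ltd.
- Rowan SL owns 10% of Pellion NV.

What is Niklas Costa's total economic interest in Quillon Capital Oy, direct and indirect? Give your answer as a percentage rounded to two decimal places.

48.35%

Niklas reaches Quillon along 4 paths.
Via Rowan: 40% × 9% = 3.6%.
Via Basalt → Corven: 33% × 100% × 59% = 19.47%.
Via Pellion: 75% × 32% = 24%.
Via Rowan → Pellion: 40% × 10% × 32% = 1.28%.
Total: 3.6% + 19.47% + 24% + 1.28% = 48.35%.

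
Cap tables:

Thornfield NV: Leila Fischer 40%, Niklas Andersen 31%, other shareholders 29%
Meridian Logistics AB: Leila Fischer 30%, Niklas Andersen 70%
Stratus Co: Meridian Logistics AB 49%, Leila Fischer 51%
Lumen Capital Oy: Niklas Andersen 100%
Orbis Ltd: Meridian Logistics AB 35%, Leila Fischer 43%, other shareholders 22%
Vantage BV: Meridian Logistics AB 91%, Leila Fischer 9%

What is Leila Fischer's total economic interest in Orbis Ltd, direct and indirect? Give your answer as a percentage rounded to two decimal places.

53.50%

Leila reaches Orbis along 2 paths.
Via Meridian: 30% × 35% = 10.5%.
Direct stake: 43% = 43%.
Total: 10.5% + 43% = 53.5%.
Rounded: 53.50%.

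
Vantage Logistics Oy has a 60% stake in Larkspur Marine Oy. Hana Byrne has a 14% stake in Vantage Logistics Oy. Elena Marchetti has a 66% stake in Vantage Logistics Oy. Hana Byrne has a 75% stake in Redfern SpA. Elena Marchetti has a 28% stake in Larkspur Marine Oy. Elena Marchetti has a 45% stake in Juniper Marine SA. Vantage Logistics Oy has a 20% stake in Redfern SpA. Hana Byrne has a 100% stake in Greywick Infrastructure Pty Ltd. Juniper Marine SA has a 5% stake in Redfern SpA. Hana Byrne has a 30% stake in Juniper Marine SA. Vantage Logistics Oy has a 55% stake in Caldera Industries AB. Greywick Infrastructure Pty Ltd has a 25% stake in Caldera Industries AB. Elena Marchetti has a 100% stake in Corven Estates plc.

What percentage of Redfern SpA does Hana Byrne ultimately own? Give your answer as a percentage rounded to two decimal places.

79.30%

Hana reaches Redfern along 3 paths.
Via Juniper: 30% × 5% = 1.5%.
Direct stake: 75% = 75%.
Via Vantage: 14% × 20% = 2.8%.
Total: 1.5% + 75% + 2.8% = 79.3%.
Rounded: 79.30%.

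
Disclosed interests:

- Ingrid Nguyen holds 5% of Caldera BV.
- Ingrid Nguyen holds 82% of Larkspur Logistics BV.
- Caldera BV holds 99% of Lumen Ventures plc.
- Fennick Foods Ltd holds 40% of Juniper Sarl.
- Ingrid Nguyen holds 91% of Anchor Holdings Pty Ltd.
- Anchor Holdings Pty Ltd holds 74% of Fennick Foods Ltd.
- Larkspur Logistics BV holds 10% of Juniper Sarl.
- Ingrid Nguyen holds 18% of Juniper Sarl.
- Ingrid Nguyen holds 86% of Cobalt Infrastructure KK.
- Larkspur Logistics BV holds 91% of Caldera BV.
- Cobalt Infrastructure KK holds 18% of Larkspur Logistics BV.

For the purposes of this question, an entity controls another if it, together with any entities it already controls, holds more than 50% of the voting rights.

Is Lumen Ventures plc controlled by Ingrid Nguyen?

Ingrid holds 86% of Cobalt, so Ingrid controls Cobalt.
Cobalt and Ingrid together hold 18% + 82% = 100% of Larkspur, so Ingrid controls Larkspur.
Larkspur and Ingrid together hold 91% + 5% = 96% of Caldera, so Ingrid controls Caldera.
Caldera holds 99% of Lumen, so Ingrid controls Lumen.

Yes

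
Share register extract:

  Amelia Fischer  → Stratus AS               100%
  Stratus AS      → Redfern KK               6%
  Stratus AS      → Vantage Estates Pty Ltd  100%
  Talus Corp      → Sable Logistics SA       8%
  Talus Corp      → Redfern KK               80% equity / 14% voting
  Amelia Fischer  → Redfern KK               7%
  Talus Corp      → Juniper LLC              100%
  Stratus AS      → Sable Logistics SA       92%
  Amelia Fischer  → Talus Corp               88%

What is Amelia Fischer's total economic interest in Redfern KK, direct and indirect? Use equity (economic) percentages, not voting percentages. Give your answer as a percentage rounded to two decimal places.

83.40%

Amelia reaches Redfern along 3 paths.
Via Talus: 88% × 80% = 70.4%.
Via Stratus: 100% × 6% = 6%.
Direct stake: 7% = 7%.
Total: 70.4% + 6% + 7% = 83.4%.
Rounded: 83.40%.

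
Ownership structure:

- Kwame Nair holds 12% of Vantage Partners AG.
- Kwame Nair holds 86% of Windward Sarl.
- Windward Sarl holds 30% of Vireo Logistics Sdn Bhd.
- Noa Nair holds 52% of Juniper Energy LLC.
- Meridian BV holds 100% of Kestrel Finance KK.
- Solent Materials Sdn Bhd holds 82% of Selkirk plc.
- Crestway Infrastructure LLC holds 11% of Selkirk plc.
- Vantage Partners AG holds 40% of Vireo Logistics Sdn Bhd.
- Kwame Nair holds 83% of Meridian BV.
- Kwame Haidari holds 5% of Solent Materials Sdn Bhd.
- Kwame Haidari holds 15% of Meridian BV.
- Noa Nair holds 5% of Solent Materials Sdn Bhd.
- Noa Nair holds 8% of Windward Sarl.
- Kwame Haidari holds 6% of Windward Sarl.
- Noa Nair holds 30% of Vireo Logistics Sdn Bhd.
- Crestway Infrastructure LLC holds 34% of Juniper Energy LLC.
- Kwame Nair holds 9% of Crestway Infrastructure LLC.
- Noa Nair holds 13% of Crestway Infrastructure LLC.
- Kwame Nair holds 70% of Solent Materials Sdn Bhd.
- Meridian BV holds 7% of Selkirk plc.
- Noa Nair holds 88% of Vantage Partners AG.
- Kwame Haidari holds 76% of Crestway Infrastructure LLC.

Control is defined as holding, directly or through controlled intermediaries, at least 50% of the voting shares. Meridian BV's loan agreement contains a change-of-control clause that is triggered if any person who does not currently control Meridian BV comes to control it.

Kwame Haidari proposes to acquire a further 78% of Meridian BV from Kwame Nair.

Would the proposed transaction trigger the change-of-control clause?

The purchase adds only to Kwame Haidari's holdings (Kwame Nair's stake shrinks), so Kwame Haidari is the only person who could newly come to control Meridian.
Kwame Haidari holds 76% of Crestway, so Kwame Haidari controls Crestway.
In Meridian, Kwame Haidari's side holds only 15%, not ≥ 50%.
So before the transaction, Kwame Haidari does not control Meridian.
After the purchase, Kwame Haidari's direct stake in Meridian rises to 15% + 78% = 93%, and Kwame Nair's stake falls to 5%.
Kwame Haidari holds 93% of Meridian, so Kwame Haidari controls Meridian.
Kwame Haidari did not control Meridian before and does after, so the clause is triggered.

Yes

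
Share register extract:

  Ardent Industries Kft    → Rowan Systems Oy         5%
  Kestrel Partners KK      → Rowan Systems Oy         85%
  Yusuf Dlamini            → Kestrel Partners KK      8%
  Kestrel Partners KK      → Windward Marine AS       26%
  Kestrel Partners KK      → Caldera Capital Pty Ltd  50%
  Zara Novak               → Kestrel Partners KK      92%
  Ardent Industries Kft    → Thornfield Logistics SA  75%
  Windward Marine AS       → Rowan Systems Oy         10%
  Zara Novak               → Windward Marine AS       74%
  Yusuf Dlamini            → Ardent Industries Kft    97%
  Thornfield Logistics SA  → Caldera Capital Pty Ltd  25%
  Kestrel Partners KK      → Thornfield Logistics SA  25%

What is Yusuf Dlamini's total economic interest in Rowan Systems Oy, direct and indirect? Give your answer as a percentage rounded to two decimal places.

Yusuf reaches Rowan along 3 paths.
Via Ardent: 97% × 5% = 4.85%.
Via Kestrel: 8% × 85% = 6.8%.
Via Kestrel → Windward: 8% × 26% × 10% = 0.208%.
Total: 4.85% + 6.8% + 0.208% = 11.858%.
Rounded: 11.86%.

11.86%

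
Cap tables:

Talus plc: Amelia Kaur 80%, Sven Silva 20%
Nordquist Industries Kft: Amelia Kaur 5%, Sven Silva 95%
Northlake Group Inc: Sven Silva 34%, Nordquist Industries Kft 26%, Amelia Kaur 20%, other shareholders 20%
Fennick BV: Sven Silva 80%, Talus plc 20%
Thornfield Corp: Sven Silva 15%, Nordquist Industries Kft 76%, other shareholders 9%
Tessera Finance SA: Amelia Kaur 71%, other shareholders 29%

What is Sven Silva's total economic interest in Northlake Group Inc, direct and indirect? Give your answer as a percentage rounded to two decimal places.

58.70%

Sven reaches Northlake along 2 paths.
Direct stake: 34% = 34%.
Via Nordquist: 95% × 26% = 24.7%.
Total: 34% + 24.7% = 58.7%.
Rounded: 58.70%.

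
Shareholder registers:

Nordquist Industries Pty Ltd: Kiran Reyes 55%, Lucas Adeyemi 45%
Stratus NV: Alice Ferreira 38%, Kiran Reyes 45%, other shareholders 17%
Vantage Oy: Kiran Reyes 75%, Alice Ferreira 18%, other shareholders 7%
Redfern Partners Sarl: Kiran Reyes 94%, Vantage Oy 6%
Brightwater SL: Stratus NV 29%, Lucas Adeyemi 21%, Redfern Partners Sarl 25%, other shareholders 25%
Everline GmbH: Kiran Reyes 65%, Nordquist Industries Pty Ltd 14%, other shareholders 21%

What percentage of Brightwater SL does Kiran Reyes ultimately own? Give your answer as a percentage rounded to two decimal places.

Kiran reaches Brightwater along 3 paths.
Via Stratus: 45% × 29% = 13.05%.
Via Redfern: 94% × 25% = 23.5%.
Via Vantage → Redfern: 75% × 6% × 25% = 1.125%.
Total: 13.05% + 23.5% + 1.125% = 37.675%.
Rounded: 37.68%.

37.68%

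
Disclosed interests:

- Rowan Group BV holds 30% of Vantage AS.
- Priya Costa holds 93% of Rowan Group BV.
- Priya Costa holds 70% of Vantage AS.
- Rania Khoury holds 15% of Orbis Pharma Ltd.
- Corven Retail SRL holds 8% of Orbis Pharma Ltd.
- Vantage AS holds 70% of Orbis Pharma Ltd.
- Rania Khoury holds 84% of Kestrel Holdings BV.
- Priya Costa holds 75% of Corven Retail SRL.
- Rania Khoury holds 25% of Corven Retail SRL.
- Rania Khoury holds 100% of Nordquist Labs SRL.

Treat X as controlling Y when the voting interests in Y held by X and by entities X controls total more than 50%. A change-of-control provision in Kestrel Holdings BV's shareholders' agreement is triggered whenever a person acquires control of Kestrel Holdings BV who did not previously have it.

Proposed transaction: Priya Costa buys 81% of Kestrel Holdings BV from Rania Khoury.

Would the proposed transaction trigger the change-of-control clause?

Yes

The purchase adds only to Priya's holdings (Rania's stake shrinks), so Priya is the only person who could newly come to control Kestrel.
Priya holds 93% of Rowan, so Priya controls Rowan.
Priya holds 75% of Corven, so Priya controls Corven.
Priya and Rowan together hold 70% + 30% = 100% of Vantage, so Priya controls Vantage.
Corven and Vantage together hold 8% + 70% = 78% of Orbis, so Priya controls Orbis.
Neither Priya nor any entity Priya controls holds any voting interest in Kestrel.
So before the transaction, Priya does not control Kestrel.
After the purchase, Priya holds 81% of Kestrel directly, and Rania's stake falls to 3%.
Priya holds 81% of Kestrel, so Priya controls Kestrel.
Priya did not control Kestrel before and does after, so the clause is triggered.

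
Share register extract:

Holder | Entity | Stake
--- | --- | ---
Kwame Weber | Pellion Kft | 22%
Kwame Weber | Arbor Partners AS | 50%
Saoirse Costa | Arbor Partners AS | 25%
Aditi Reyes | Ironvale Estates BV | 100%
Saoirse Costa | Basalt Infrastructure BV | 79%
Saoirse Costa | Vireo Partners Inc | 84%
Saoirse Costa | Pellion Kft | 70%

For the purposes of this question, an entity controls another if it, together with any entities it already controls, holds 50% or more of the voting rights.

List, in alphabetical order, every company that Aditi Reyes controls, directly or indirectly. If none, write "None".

Aditi holds 100% of Ironvale, so Aditi controls Ironvale.
No other company's threshold is met.

Ironvale Estates BV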